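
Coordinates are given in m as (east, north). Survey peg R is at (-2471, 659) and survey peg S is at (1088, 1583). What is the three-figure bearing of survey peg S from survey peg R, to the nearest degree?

075°

Δeast = 1088 − -2471 = 3559.00; Δnorth = 1583 − 659 = 924.00.
Bearing = atan2(Δeast, Δnorth) mod 360° = 75.45° ≈ 075°.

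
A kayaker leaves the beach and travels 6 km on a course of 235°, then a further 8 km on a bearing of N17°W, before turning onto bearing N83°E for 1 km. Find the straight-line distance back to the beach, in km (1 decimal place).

Leg 1 (235°, 6 km): east 6 sin 235° = -4.91, north 6 cos 235° = -3.44
Leg 2 (N17°W, 8 km): east 8 sin 343° = -2.34, north 8 cos 343° = 7.65
Leg 3 (N83°E, 1 km): east 1 sin 83° = 0.99, north 1 cos 83° = 0.12
Net: -6.26 east, 4.33 north. Distance = √((-6.26)² + (4.33)²) = 7.613 km.

7.6 km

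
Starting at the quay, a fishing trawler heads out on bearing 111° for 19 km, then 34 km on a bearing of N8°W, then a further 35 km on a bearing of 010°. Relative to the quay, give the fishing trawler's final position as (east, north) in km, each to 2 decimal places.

Leg 1 (111°, 19 km): east 19 sin 111° = 17.74, north 19 cos 111° = -6.81
Leg 2 (N8°W, 34 km): east 34 sin 352° = -4.73, north 34 cos 352° = 33.67
Leg 3 (010°, 35 km): east 35 sin 10° = 6.08, north 35 cos 10° = 34.47
Summing: 19.08 km east, 61.33 km north → (19.08, 61.33).

(19.08, 61.33)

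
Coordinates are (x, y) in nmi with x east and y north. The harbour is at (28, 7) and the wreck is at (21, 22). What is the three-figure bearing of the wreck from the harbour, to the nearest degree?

335°

Δeast = 21 − 28 = -7.00; Δnorth = 22 − 7 = 15.00.
Bearing = atan2(Δeast, Δnorth) mod 360° = 334.98° ≈ 335°.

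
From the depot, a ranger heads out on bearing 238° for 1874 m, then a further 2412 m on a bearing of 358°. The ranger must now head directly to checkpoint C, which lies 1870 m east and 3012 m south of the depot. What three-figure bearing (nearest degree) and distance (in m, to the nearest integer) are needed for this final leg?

141°, 5672 m

Leg 1 (238°, 1874 m): east 1874 sin 238° = -1589.24, north 1874 cos 238° = -993.07
Leg 2 (358°, 2412 m): east 2412 sin 358° = -84.18, north 2412 cos 358° = 2410.53
Current position: (-1673.42, 1417.46). Target: (1870, -3012). Remaining: Δeast = 3543.42, Δnorth = -4429.46.
Bearing = atan2(3543.42, -4429.46) mod 360° = 141.34°; distance = √((3543.42)² + (-4429.46)²) = 5672.385 m.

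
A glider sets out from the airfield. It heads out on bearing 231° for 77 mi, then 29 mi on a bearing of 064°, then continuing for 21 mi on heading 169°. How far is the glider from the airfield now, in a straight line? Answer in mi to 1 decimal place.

Leg 1 (231°, 77 mi): east 77 sin 231° = -59.84, north 77 cos 231° = -48.46
Leg 2 (064°, 29 mi): east 29 sin 64° = 26.07, north 29 cos 64° = 12.71
Leg 3 (169°, 21 mi): east 21 sin 169° = 4.01, north 21 cos 169° = -20.61
Net: -29.77 east, -56.36 north. Distance = √((-29.77)² + (-56.36)²) = 63.738 mi.

63.7 mi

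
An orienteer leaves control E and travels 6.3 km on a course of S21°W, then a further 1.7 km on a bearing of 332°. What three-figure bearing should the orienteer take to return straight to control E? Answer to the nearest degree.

Leg 1 (S21°W, 6.3 km): east 6.3 sin 201° = -2.26, north 6.3 cos 201° = -5.88
Leg 2 (332°, 1.7 km): east 1.7 sin 332° = -0.80, north 1.7 cos 332° = 1.50
Net displacement: -3.06 east, -4.38 north. Direction back to start is (3.06, 4.38): bearing = atan2(3.06, 4.38) mod 360° = 34.90° ≈ 035°.

035°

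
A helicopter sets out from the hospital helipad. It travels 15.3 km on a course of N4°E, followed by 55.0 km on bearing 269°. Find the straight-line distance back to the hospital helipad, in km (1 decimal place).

55.8 km

Leg 1 (N4°E, 15.3 km): east 15.3 sin 4° = 1.07, north 15.3 cos 4° = 15.26
Leg 2 (269°, 55.0 km): east 55.0 sin 269° = -54.99, north 55.0 cos 269° = -0.96
Net: -53.92 east, 14.30 north. Distance = √((-53.92)² + (14.30)²) = 55.789 km.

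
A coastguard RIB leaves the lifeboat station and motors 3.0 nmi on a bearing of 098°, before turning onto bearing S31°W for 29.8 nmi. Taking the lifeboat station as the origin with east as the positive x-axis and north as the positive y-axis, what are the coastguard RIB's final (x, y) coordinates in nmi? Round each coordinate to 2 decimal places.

(-12.38, -25.96)

Leg 1 (098°, 3.0 nmi): east 3.0 sin 98° = 2.97, north 3.0 cos 98° = -0.42
Leg 2 (S31°W, 29.8 nmi): east 29.8 sin 211° = -15.35, north 29.8 cos 211° = -25.54
Summing: -12.38 nmi east, -25.96 nmi north → (-12.38, -25.96).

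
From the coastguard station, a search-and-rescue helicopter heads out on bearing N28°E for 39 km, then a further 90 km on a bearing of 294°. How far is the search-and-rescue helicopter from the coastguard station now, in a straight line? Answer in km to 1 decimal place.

95.6 km

Leg 1 (N28°E, 39 km): east 39 sin 28° = 18.31, north 39 cos 28° = 34.43
Leg 2 (294°, 90 km): east 90 sin 294° = -82.22, north 90 cos 294° = 36.61
Net: -63.91 east, 71.04 north. Distance = √((-63.91)² + (71.04)²) = 95.558 km.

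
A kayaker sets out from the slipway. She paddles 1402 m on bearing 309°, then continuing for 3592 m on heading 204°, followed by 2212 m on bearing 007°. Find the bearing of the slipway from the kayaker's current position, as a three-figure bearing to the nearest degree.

Leg 1 (309°, 1402 m): east 1402 sin 309° = -1089.56, north 1402 cos 309° = 882.31
Leg 2 (204°, 3592 m): east 3592 sin 204° = -1461.00, north 3592 cos 204° = -3281.46
Leg 3 (007°, 2212 m): east 2212 sin 7° = 269.57, north 2212 cos 7° = 2195.51
Net displacement: -2280.98 east, -203.64 north. Direction back to start is (2280.98, 203.64): bearing = atan2(2280.98, 203.64) mod 360° = 84.90° ≈ 085°.

085°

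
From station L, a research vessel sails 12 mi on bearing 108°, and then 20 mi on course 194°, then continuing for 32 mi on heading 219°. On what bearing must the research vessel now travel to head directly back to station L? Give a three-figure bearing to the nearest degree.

016°

Leg 1 (108°, 12 mi): east 12 sin 108° = 11.41, north 12 cos 108° = -3.71
Leg 2 (194°, 20 mi): east 20 sin 194° = -4.84, north 20 cos 194° = -19.41
Leg 3 (219°, 32 mi): east 32 sin 219° = -20.14, north 32 cos 219° = -24.87
Net displacement: -13.56 east, -47.98 north. Direction back to start is (13.56, 47.98): bearing = atan2(13.56, 47.98) mod 360° = 15.78° ≈ 016°.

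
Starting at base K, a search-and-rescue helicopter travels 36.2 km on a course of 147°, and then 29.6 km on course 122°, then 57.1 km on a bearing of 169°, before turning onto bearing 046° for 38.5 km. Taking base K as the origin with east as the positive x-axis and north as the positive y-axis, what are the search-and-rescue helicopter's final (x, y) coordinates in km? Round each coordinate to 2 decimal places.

(83.41, -75.35)

Leg 1 (147°, 36.2 km): east 36.2 sin 147° = 19.72, north 36.2 cos 147° = -30.36
Leg 2 (122°, 29.6 km): east 29.6 sin 122° = 25.10, north 29.6 cos 122° = -15.69
Leg 3 (169°, 57.1 km): east 57.1 sin 169° = 10.90, north 57.1 cos 169° = -56.05
Leg 4 (046°, 38.5 km): east 38.5 sin 46° = 27.69, north 38.5 cos 46° = 26.74
Summing: 83.41 km east, -75.35 km north → (83.41, -75.35).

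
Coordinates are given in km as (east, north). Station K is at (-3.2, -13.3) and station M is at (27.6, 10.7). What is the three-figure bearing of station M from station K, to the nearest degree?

Δeast = 27.6 − -3.2 = 30.80; Δnorth = 10.7 − -13.3 = 24.00.
Bearing = atan2(Δeast, Δnorth) mod 360° = 52.07° ≈ 052°.

052°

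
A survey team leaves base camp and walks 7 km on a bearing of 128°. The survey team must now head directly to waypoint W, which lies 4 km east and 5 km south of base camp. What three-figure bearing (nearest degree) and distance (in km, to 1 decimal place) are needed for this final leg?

246°, 1.7 km

Leg 1 (128°, 7 km): east 7 sin 128° = 5.52, north 7 cos 128° = -4.31
Current position: (5.52, -4.31). Target: (4, -5). Remaining: Δeast = -1.52, Δnorth = -0.69.
Bearing = atan2(-1.52, -0.69) mod 360° = 245.52°; distance = √((-1.52)² + (-0.69)²) = 1.666 km.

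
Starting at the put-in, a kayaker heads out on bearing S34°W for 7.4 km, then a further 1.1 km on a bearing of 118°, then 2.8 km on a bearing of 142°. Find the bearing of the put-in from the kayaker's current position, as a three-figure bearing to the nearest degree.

009°

Leg 1 (S34°W, 7.4 km): east 7.4 sin 214° = -4.14, north 7.4 cos 214° = -6.13
Leg 2 (118°, 1.1 km): east 1.1 sin 118° = 0.97, north 1.1 cos 118° = -0.52
Leg 3 (142°, 2.8 km): east 2.8 sin 142° = 1.72, north 2.8 cos 142° = -2.21
Net displacement: -1.44 east, -8.86 north. Direction back to start is (1.44, 8.86): bearing = atan2(1.44, 8.86) mod 360° = 9.25° ≈ 009°.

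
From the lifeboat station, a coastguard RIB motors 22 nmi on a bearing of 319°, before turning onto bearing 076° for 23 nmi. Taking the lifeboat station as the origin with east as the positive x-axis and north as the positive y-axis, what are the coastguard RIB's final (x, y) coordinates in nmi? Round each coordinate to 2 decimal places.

Leg 1 (319°, 22 nmi): east 22 sin 319° = -14.43, north 22 cos 319° = 16.60
Leg 2 (076°, 23 nmi): east 23 sin 76° = 22.32, north 23 cos 76° = 5.56
Summing: 7.88 nmi east, 22.17 nmi north → (7.88, 22.17).

(7.88, 22.17)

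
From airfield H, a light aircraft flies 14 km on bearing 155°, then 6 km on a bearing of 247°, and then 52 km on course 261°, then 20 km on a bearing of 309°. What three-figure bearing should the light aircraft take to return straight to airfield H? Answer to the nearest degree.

081°

Leg 1 (155°, 14 km): east 14 sin 155° = 5.92, north 14 cos 155° = -12.69
Leg 2 (247°, 6 km): east 6 sin 247° = -5.52, north 6 cos 247° = -2.34
Leg 3 (261°, 52 km): east 52 sin 261° = -51.36, north 52 cos 261° = -8.13
Leg 4 (309°, 20 km): east 20 sin 309° = -15.54, north 20 cos 309° = 12.59
Net displacement: -66.51 east, -10.58 north. Direction back to start is (66.51, 10.58): bearing = atan2(66.51, 10.58) mod 360° = 80.96° ≈ 081°.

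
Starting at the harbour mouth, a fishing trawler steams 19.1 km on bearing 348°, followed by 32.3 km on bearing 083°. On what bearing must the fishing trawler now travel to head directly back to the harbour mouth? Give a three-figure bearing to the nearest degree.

Leg 1 (348°, 19.1 km): east 19.1 sin 348° = -3.97, north 19.1 cos 348° = 18.68
Leg 2 (083°, 32.3 km): east 32.3 sin 83° = 32.06, north 32.3 cos 83° = 3.94
Net displacement: 28.09 east, 22.62 north. Direction back to start is (-28.09, -22.62): bearing = atan2(-28.09, -22.62) mod 360° = 231.16° ≈ 231°.

231°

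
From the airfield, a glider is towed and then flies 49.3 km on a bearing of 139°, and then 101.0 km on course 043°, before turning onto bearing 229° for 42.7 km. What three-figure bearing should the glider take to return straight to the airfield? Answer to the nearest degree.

Leg 1 (139°, 49.3 km): east 49.3 sin 139° = 32.34, north 49.3 cos 139° = -37.21
Leg 2 (043°, 101.0 km): east 101.0 sin 43° = 68.88, north 101.0 cos 43° = 73.87
Leg 3 (229°, 42.7 km): east 42.7 sin 229° = -32.23, north 42.7 cos 229° = -28.01
Net displacement: 69.00 east, 8.65 north. Direction back to start is (-69.00, -8.65): bearing = atan2(-69.00, -8.65) mod 360° = 262.86° ≈ 263°.

263°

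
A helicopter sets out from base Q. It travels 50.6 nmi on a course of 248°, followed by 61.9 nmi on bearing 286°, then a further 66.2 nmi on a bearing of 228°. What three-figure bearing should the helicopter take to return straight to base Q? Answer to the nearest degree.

073°

Leg 1 (248°, 50.6 nmi): east 50.6 sin 248° = -46.92, north 50.6 cos 248° = -18.96
Leg 2 (286°, 61.9 nmi): east 61.9 sin 286° = -59.50, north 61.9 cos 286° = 17.06
Leg 3 (228°, 66.2 nmi): east 66.2 sin 228° = -49.20, north 66.2 cos 228° = -44.30
Net displacement: -155.61 east, -46.19 north. Direction back to start is (155.61, 46.19): bearing = atan2(155.61, 46.19) mod 360° = 73.47° ≈ 073°.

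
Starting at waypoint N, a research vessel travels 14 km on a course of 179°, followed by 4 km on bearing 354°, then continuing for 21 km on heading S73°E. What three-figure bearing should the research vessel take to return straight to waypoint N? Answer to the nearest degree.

Leg 1 (179°, 14 km): east 14 sin 179° = 0.24, north 14 cos 179° = -14.00
Leg 2 (354°, 4 km): east 4 sin 354° = -0.42, north 4 cos 354° = 3.98
Leg 3 (S73°E, 21 km): east 21 sin 107° = 20.08, north 21 cos 107° = -6.14
Net displacement: 19.91 east, -16.16 north. Direction back to start is (-19.91, 16.16): bearing = atan2(-19.91, 16.16) mod 360° = 309.07° ≈ 309°.

309°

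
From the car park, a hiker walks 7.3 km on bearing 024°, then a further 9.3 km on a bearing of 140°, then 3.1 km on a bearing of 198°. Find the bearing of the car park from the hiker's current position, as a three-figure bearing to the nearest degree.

293°

Leg 1 (024°, 7.3 km): east 7.3 sin 24° = 2.97, north 7.3 cos 24° = 6.67
Leg 2 (140°, 9.3 km): east 9.3 sin 140° = 5.98, north 9.3 cos 140° = -7.12
Leg 3 (198°, 3.1 km): east 3.1 sin 198° = -0.96, north 3.1 cos 198° = -2.95
Net displacement: 7.99 east, -3.40 north. Direction back to start is (-7.99, 3.40): bearing = atan2(-7.99, 3.40) mod 360° = 293.08° ≈ 293°.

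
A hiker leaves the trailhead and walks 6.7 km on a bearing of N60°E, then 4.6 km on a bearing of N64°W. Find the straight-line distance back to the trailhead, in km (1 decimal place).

5.6 km

Leg 1 (N60°E, 6.7 km): east 6.7 sin 60° = 5.80, north 6.7 cos 60° = 3.35
Leg 2 (N64°W, 4.6 km): east 4.6 sin 296° = -4.13, north 4.6 cos 296° = 2.02
Net: 1.67 east, 5.37 north. Distance = √((1.67)² + (5.37)²) = 5.620 km.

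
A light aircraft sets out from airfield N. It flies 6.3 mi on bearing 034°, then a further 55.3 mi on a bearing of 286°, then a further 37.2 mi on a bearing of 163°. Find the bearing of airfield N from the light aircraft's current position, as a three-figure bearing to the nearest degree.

Leg 1 (034°, 6.3 mi): east 6.3 sin 34° = 3.52, north 6.3 cos 34° = 5.22
Leg 2 (286°, 55.3 mi): east 55.3 sin 286° = -53.16, north 55.3 cos 286° = 15.24
Leg 3 (163°, 37.2 mi): east 37.2 sin 163° = 10.88, north 37.2 cos 163° = -35.57
Net displacement: -38.76 east, -15.11 north. Direction back to start is (38.76, 15.11): bearing = atan2(38.76, 15.11) mod 360° = 68.70° ≈ 069°.

069°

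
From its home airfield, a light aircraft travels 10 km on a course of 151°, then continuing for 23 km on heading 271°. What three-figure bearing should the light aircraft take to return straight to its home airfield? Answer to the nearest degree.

Leg 1 (151°, 10 km): east 10 sin 151° = 4.85, north 10 cos 151° = -8.75
Leg 2 (271°, 23 km): east 23 sin 271° = -23.00, north 23 cos 271° = 0.40
Net displacement: -18.15 east, -8.34 north. Direction back to start is (18.15, 8.34): bearing = atan2(18.15, 8.34) mod 360° = 65.31° ≈ 065°.

065°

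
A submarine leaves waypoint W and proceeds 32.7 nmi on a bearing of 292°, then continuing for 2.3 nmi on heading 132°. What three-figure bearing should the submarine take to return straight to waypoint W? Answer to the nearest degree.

111°

Leg 1 (292°, 32.7 nmi): east 32.7 sin 292° = -30.32, north 32.7 cos 292° = 12.25
Leg 2 (132°, 2.3 nmi): east 2.3 sin 132° = 1.71, north 2.3 cos 132° = -1.54
Net displacement: -28.61 east, 10.71 north. Direction back to start is (28.61, -10.71): bearing = atan2(28.61, -10.71) mod 360° = 110.52° ≈ 111°.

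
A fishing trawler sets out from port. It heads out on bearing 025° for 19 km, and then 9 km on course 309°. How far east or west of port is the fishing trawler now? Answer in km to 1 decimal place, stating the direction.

1.0 km east

Leg 1 (025°, 19 km): east 19 sin 25° = 8.03, north 19 cos 25° = 17.22
Leg 2 (309°, 9 km): east 9 sin 309° = -6.99, north 9 cos 309° = 5.66
Net east component: 1.04 km.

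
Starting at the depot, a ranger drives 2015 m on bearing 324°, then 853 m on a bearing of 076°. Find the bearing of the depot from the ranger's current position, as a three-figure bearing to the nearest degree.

169°

Leg 1 (324°, 2015 m): east 2015 sin 324° = -1184.39, north 2015 cos 324° = 1630.17
Leg 2 (076°, 853 m): east 853 sin 76° = 827.66, north 853 cos 76° = 206.36
Net displacement: -356.73 east, 1836.53 north. Direction back to start is (356.73, -1836.53): bearing = atan2(356.73, -1836.53) mod 360° = 169.01° ≈ 169°.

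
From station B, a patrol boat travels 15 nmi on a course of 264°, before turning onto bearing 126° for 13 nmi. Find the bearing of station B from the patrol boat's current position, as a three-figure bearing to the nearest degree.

Leg 1 (264°, 15 nmi): east 15 sin 264° = -14.92, north 15 cos 264° = -1.57
Leg 2 (126°, 13 nmi): east 13 sin 126° = 10.52, north 13 cos 126° = -7.64
Net displacement: -4.40 east, -9.21 north. Direction back to start is (4.40, 9.21): bearing = atan2(4.40, 9.21) mod 360° = 25.54° ≈ 026°.

026°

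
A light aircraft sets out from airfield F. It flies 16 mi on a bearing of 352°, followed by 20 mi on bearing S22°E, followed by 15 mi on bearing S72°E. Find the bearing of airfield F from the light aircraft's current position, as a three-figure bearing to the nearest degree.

291°

Leg 1 (352°, 16 mi): east 16 sin 352° = -2.23, north 16 cos 352° = 15.84
Leg 2 (S22°E, 20 mi): east 20 sin 158° = 7.49, north 20 cos 158° = -18.54
Leg 3 (S72°E, 15 mi): east 15 sin 108° = 14.27, north 15 cos 108° = -4.64
Net displacement: 19.53 east, -7.33 north. Direction back to start is (-19.53, 7.33): bearing = atan2(-19.53, 7.33) mod 360° = 290.58° ≈ 291°.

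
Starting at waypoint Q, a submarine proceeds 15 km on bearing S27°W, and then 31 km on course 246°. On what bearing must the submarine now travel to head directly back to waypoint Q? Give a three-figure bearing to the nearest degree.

Leg 1 (S27°W, 15 km): east 15 sin 207° = -6.81, north 15 cos 207° = -13.37
Leg 2 (246°, 31 km): east 31 sin 246° = -28.32, north 31 cos 246° = -12.61
Net displacement: -35.13 east, -25.97 north. Direction back to start is (35.13, 25.97): bearing = atan2(35.13, 25.97) mod 360° = 53.52° ≈ 054°.

054°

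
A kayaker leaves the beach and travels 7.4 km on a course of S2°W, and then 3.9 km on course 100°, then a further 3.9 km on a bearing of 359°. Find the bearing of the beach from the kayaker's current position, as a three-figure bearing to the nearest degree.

Leg 1 (S2°W, 7.4 km): east 7.4 sin 182° = -0.26, north 7.4 cos 182° = -7.40
Leg 2 (100°, 3.9 km): east 3.9 sin 100° = 3.84, north 3.9 cos 100° = -0.68
Leg 3 (359°, 3.9 km): east 3.9 sin 359° = -0.07, north 3.9 cos 359° = 3.90
Net displacement: 3.51 east, -4.17 north. Direction back to start is (-3.51, 4.17): bearing = atan2(-3.51, 4.17) mod 360° = 319.90° ≈ 320°.

320°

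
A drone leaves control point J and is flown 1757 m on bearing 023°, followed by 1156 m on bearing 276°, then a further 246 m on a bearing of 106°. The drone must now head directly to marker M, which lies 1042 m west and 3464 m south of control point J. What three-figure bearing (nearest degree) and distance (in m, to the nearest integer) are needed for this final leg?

189°, 5199 m

Leg 1 (023°, 1757 m): east 1757 sin 23° = 686.51, north 1757 cos 23° = 1617.33
Leg 2 (276°, 1156 m): east 1156 sin 276° = -1149.67, north 1156 cos 276° = 120.83
Leg 3 (106°, 246 m): east 246 sin 106° = 236.47, north 246 cos 106° = -67.81
Current position: (-226.68, 1670.36). Target: (-1042, -3464). Remaining: Δeast = -815.32, Δnorth = -5134.36.
Bearing = atan2(-815.32, -5134.36) mod 360° = 189.02°; distance = √((-815.32)² + (-5134.36)²) = 5198.687 m.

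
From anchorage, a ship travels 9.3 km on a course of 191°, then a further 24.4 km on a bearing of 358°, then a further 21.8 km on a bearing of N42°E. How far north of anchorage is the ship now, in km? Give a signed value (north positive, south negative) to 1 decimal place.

31.5 km

Leg 1 (191°, 9.3 km): east 9.3 sin 191° = -1.77, north 9.3 cos 191° = -9.13
Leg 2 (358°, 24.4 km): east 24.4 sin 358° = -0.85, north 24.4 cos 358° = 24.39
Leg 3 (N42°E, 21.8 km): east 21.8 sin 42° = 14.59, north 21.8 cos 42° = 16.20
Net north component: 31.46 km.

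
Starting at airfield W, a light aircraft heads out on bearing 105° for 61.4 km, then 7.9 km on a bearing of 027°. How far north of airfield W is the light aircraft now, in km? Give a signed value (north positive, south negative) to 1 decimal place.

-8.9 km

Leg 1 (105°, 61.4 km): east 61.4 sin 105° = 59.31, north 61.4 cos 105° = -15.89
Leg 2 (027°, 7.9 km): east 7.9 sin 27° = 3.59, north 7.9 cos 27° = 7.04
Net north component: -8.85 km.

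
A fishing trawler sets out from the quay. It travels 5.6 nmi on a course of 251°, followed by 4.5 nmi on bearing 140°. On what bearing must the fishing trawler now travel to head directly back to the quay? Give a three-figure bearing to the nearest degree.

Leg 1 (251°, 5.6 nmi): east 5.6 sin 251° = -5.29, north 5.6 cos 251° = -1.82
Leg 2 (140°, 4.5 nmi): east 4.5 sin 140° = 2.89, north 4.5 cos 140° = -3.45
Net displacement: -2.40 east, -5.27 north. Direction back to start is (2.40, 5.27): bearing = atan2(2.40, 5.27) mod 360° = 24.50° ≈ 025°.

025°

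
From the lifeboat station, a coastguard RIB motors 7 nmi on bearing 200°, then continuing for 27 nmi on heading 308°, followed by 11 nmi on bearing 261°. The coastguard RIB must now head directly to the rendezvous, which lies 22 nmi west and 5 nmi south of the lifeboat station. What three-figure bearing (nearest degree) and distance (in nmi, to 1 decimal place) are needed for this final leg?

Leg 1 (200°, 7 nmi): east 7 sin 200° = -2.39, north 7 cos 200° = -6.58
Leg 2 (308°, 27 nmi): east 27 sin 308° = -21.28, north 27 cos 308° = 16.62
Leg 3 (261°, 11 nmi): east 11 sin 261° = -10.86, north 11 cos 261° = -1.72
Current position: (-34.54, 8.32). Target: (-22, -5). Remaining: Δeast = 12.54, Δnorth = -13.32.
Bearing = atan2(12.54, -13.32) mod 360° = 136.75°; distance = √((12.54)² + (-13.32)²) = 18.294 nmi.

137°, 18.3 nmi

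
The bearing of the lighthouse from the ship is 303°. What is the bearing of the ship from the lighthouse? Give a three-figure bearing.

Back-bearing = 303° − 180° = 123°.

123°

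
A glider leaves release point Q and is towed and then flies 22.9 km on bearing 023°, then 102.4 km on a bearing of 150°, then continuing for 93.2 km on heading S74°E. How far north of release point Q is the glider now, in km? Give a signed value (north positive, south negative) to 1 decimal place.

Leg 1 (023°, 22.9 km): east 22.9 sin 23° = 8.95, north 22.9 cos 23° = 21.08
Leg 2 (150°, 102.4 km): east 102.4 sin 150° = 51.20, north 102.4 cos 150° = -88.68
Leg 3 (S74°E, 93.2 km): east 93.2 sin 106° = 89.59, north 93.2 cos 106° = -25.69
Net north component: -93.29 km.

-93.3 km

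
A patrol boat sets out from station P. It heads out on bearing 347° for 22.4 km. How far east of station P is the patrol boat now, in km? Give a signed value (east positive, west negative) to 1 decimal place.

Leg 1 (347°, 22.4 km): east 22.4 sin 347° = -5.04, north 22.4 cos 347° = 21.83
Net east component: -5.04 km.

-5.0 km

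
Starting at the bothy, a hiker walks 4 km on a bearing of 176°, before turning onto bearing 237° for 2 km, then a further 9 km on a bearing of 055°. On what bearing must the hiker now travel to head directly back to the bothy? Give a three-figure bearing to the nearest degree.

269°

Leg 1 (176°, 4 km): east 4 sin 176° = 0.28, north 4 cos 176° = -3.99
Leg 2 (237°, 2 km): east 2 sin 237° = -1.68, north 2 cos 237° = -1.09
Leg 3 (055°, 9 km): east 9 sin 55° = 7.37, north 9 cos 55° = 5.16
Net displacement: 5.97 east, 0.08 north. Direction back to start is (-5.97, -0.08): bearing = atan2(-5.97, -0.08) mod 360° = 269.21° ≈ 269°.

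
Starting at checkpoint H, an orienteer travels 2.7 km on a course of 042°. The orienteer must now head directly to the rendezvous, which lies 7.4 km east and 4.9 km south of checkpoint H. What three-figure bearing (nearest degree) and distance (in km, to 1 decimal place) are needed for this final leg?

Leg 1 (042°, 2.7 km): east 2.7 sin 42° = 1.81, north 2.7 cos 42° = 2.01
Current position: (1.81, 2.01). Target: (7.4, -4.9). Remaining: Δeast = 5.59, Δnorth = -6.91.
Bearing = atan2(5.59, -6.91) mod 360° = 141.00°; distance = √((5.59)² + (-6.91)²) = 8.887 km.

141°, 8.9 km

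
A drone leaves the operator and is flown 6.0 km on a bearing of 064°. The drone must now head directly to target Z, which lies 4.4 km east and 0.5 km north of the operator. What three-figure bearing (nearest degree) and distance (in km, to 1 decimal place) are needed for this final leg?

205°, 2.4 km

Leg 1 (064°, 6.0 km): east 6.0 sin 64° = 5.39, north 6.0 cos 64° = 2.63
Current position: (5.39, 2.63). Target: (4.4, 0.5). Remaining: Δeast = -0.99, Δnorth = -2.13.
Bearing = atan2(-0.99, -2.13) mod 360° = 204.99°; distance = √((-0.99)² + (-2.13)²) = 2.350 km.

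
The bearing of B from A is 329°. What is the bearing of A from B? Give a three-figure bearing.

149°

Back-bearing = 329° − 180° = 149°.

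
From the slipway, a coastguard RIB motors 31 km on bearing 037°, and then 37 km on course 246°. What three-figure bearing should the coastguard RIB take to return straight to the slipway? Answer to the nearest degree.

123°

Leg 1 (037°, 31 km): east 31 sin 37° = 18.66, north 31 cos 37° = 24.76
Leg 2 (246°, 37 km): east 37 sin 246° = -33.80, north 37 cos 246° = -15.05
Net displacement: -15.14 east, 9.71 north. Direction back to start is (15.14, -9.71): bearing = atan2(15.14, -9.71) mod 360° = 122.66° ≈ 123°.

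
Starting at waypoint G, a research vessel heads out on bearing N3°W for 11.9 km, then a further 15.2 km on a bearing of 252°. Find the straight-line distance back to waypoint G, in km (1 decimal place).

Leg 1 (N3°W, 11.9 km): east 11.9 sin 357° = -0.62, north 11.9 cos 357° = 11.88
Leg 2 (252°, 15.2 km): east 15.2 sin 252° = -14.46, north 15.2 cos 252° = -4.70
Net: -15.08 east, 7.19 north. Distance = √((-15.08)² + (7.19)²) = 16.704 km.

16.7 km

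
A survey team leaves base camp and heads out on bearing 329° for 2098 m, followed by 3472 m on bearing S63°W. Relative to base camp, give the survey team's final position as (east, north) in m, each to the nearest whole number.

Leg 1 (329°, 2098 m): east 2098 sin 329° = -1080.55, north 2098 cos 329° = 1798.34
Leg 2 (S63°W, 3472 m): east 3472 sin 243° = -3093.57, north 3472 cos 243° = -1576.26
Summing: -4174.12 m east, 222.08 m north → (-4174, 222).

(-4174, 222)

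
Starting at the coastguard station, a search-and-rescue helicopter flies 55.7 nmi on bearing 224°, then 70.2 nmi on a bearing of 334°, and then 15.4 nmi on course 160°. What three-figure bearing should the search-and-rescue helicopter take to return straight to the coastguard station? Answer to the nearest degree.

098°

Leg 1 (224°, 55.7 nmi): east 55.7 sin 224° = -38.69, north 55.7 cos 224° = -40.07
Leg 2 (334°, 70.2 nmi): east 70.2 sin 334° = -30.77, north 70.2 cos 334° = 63.10
Leg 3 (160°, 15.4 nmi): east 15.4 sin 160° = 5.27, north 15.4 cos 160° = -14.47
Net displacement: -64.20 east, 8.56 north. Direction back to start is (64.20, -8.56): bearing = atan2(64.20, -8.56) mod 360° = 97.59° ≈ 098°.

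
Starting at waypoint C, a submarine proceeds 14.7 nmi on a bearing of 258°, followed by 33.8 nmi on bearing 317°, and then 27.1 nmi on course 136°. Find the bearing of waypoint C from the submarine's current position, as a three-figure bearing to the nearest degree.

Leg 1 (258°, 14.7 nmi): east 14.7 sin 258° = -14.38, north 14.7 cos 258° = -3.06
Leg 2 (317°, 33.8 nmi): east 33.8 sin 317° = -23.05, north 33.8 cos 317° = 24.72
Leg 3 (136°, 27.1 nmi): east 27.1 sin 136° = 18.83, north 27.1 cos 136° = -19.49
Net displacement: -18.61 east, 2.17 north. Direction back to start is (18.61, -2.17): bearing = atan2(18.61, -2.17) mod 360° = 96.65° ≈ 097°.

097°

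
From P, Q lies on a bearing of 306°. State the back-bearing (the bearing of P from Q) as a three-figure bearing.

Back-bearing = 306° − 180° = 126°.

126°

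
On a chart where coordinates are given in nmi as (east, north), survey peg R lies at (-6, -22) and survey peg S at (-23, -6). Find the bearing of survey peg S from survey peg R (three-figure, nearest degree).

Δeast = -23 − -6 = -17.00; Δnorth = -6 − -22 = 16.00.
Bearing = atan2(Δeast, Δnorth) mod 360° = 313.26° ≈ 313°.

313°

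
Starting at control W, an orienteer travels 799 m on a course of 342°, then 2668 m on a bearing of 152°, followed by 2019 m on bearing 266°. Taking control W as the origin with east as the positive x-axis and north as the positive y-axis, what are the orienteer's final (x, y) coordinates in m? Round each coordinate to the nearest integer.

Leg 1 (342°, 799 m): east 799 sin 342° = -246.90, north 799 cos 342° = 759.89
Leg 2 (152°, 2668 m): east 2668 sin 152° = 1252.55, north 2668 cos 152° = -2355.70
Leg 3 (266°, 2019 m): east 2019 sin 266° = -2014.08, north 2019 cos 266° = -140.84
Summing: -1008.44 m east, -1736.65 m north → (-1008, -1737).

(-1008, -1737)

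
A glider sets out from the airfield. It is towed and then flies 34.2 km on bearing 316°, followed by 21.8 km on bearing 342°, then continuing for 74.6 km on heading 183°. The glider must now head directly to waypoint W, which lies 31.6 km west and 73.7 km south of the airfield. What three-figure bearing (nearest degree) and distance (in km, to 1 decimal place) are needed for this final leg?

176°, 44.6 km

Leg 1 (316°, 34.2 km): east 34.2 sin 316° = -23.76, north 34.2 cos 316° = 24.60
Leg 2 (342°, 21.8 km): east 21.8 sin 342° = -6.74, north 21.8 cos 342° = 20.73
Leg 3 (183°, 74.6 km): east 74.6 sin 183° = -3.90, north 74.6 cos 183° = -74.50
Current position: (-34.40, -29.16). Target: (-31.6, -73.7). Remaining: Δeast = 2.80, Δnorth = -44.54.
Bearing = atan2(2.80, -44.54) mod 360° = 176.40°; distance = √((2.80)² + (-44.54)²) = 44.625 km.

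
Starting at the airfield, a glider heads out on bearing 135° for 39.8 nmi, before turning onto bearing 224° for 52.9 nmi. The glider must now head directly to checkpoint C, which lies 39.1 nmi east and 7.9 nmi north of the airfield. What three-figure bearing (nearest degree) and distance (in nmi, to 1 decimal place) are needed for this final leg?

Leg 1 (135°, 39.8 nmi): east 39.8 sin 135° = 28.14, north 39.8 cos 135° = -28.14
Leg 2 (224°, 52.9 nmi): east 52.9 sin 224° = -36.75, north 52.9 cos 224° = -38.05
Current position: (-8.60, -66.20). Target: (39.1, 7.9). Remaining: Δeast = 47.70, Δnorth = 74.10.
Bearing = atan2(47.70, 74.10) mod 360° = 32.77°; distance = √((47.70)² + (74.10)²) = 88.125 nmi.

033°, 88.1 nmi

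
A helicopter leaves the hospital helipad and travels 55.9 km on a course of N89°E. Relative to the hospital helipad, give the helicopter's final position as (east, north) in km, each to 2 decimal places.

(55.89, 0.98)

Leg 1 (N89°E, 55.9 km): east 55.9 sin 89° = 55.89, north 55.9 cos 89° = 0.98
Summing: 55.89 km east, 0.98 km north → (55.89, 0.98).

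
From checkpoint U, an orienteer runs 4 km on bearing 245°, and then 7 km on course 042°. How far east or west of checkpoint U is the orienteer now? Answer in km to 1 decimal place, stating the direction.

Leg 1 (245°, 4 km): east 4 sin 245° = -3.63, north 4 cos 245° = -1.69
Leg 2 (042°, 7 km): east 7 sin 42° = 4.68, north 7 cos 42° = 5.20
Net east component: 1.06 km.

1.1 km east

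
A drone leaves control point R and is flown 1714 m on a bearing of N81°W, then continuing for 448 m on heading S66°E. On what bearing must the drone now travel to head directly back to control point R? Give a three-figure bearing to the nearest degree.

094°

Leg 1 (N81°W, 1714 m): east 1714 sin 279° = -1692.90, north 1714 cos 279° = 268.13
Leg 2 (S66°E, 448 m): east 448 sin 114° = 409.27, north 448 cos 114° = -182.22
Net displacement: -1283.63 east, 85.91 north. Direction back to start is (1283.63, -85.91): bearing = atan2(1283.63, -85.91) mod 360° = 93.83° ≈ 094°.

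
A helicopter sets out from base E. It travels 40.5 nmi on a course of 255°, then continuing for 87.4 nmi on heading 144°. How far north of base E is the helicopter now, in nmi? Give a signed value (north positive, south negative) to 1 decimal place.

-81.2 nmi

Leg 1 (255°, 40.5 nmi): east 40.5 sin 255° = -39.12, north 40.5 cos 255° = -10.48
Leg 2 (144°, 87.4 nmi): east 87.4 sin 144° = 51.37, north 87.4 cos 144° = -70.71
Net north component: -81.19 nmi.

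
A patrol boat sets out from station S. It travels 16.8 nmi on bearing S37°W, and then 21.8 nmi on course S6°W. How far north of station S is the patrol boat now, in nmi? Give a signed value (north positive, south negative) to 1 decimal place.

-35.1 nmi

Leg 1 (S37°W, 16.8 nmi): east 16.8 sin 217° = -10.11, north 16.8 cos 217° = -13.42
Leg 2 (S6°W, 21.8 nmi): east 21.8 sin 186° = -2.28, north 21.8 cos 186° = -21.68
Net north component: -35.10 nmi.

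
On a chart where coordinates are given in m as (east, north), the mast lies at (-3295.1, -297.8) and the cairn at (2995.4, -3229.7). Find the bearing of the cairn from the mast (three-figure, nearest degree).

Δeast = 2995.4 − -3295.1 = 6290.50; Δnorth = -3229.7 − -297.8 = -2931.90.
Bearing = atan2(Δeast, Δnorth) mod 360° = 114.99° ≈ 115°.

115°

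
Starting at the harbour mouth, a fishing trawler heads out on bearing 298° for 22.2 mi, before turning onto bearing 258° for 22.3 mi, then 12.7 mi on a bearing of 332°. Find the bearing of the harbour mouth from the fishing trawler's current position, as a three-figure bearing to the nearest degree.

Leg 1 (298°, 22.2 mi): east 22.2 sin 298° = -19.60, north 22.2 cos 298° = 10.42
Leg 2 (258°, 22.3 mi): east 22.3 sin 258° = -21.81, north 22.3 cos 258° = -4.64
Leg 3 (332°, 12.7 mi): east 12.7 sin 332° = -5.96, north 12.7 cos 332° = 11.21
Net displacement: -47.38 east, 17.00 north. Direction back to start is (47.38, -17.00): bearing = atan2(47.38, -17.00) mod 360° = 109.74° ≈ 110°.

110°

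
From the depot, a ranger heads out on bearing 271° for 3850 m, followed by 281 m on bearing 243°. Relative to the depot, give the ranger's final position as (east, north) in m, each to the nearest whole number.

Leg 1 (271°, 3850 m): east 3850 sin 271° = -3849.41, north 3850 cos 271° = 67.19
Leg 2 (243°, 281 m): east 281 sin 243° = -250.37, north 281 cos 243° = -127.57
Summing: -4099.79 m east, -60.38 m north → (-4100, -60).

(-4100, -60)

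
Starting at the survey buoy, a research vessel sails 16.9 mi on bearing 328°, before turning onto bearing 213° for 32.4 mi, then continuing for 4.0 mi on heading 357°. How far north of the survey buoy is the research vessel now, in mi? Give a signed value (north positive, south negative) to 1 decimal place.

Leg 1 (328°, 16.9 mi): east 16.9 sin 328° = -8.96, north 16.9 cos 328° = 14.33
Leg 2 (213°, 32.4 mi): east 32.4 sin 213° = -17.65, north 32.4 cos 213° = -27.17
Leg 3 (357°, 4.0 mi): east 4.0 sin 357° = -0.21, north 4.0 cos 357° = 3.99
Net north component: -8.85 mi.

-8.8 mi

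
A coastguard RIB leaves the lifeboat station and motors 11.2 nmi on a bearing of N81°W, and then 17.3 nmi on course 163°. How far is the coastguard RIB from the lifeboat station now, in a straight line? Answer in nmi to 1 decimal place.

Leg 1 (N81°W, 11.2 nmi): east 11.2 sin 279° = -11.06, north 11.2 cos 279° = 1.75
Leg 2 (163°, 17.3 nmi): east 17.3 sin 163° = 5.06, north 17.3 cos 163° = -16.54
Net: -6.00 east, -14.79 north. Distance = √((-6.00)² + (-14.79)²) = 15.964 nmi.

16.0 nmi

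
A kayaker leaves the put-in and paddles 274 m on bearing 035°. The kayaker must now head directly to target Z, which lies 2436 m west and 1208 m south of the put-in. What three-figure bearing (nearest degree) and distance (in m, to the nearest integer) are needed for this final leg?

Leg 1 (035°, 274 m): east 274 sin 35° = 157.16, north 274 cos 35° = 224.45
Current position: (157.16, 224.45). Target: (-2436, -1208). Remaining: Δeast = -2593.16, Δnorth = -1432.45.
Bearing = atan2(-2593.16, -1432.45) mod 360° = 241.08°; distance = √((-2593.16)² + (-1432.45)²) = 2962.496 m.

241°, 2962 m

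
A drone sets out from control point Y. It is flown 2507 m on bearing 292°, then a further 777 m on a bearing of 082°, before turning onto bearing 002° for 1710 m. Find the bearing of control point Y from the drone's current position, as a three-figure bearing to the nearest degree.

Leg 1 (292°, 2507 m): east 2507 sin 292° = -2324.45, north 2507 cos 292° = 939.14
Leg 2 (082°, 777 m): east 777 sin 82° = 769.44, north 777 cos 82° = 108.14
Leg 3 (002°, 1710 m): east 1710 sin 2° = 59.68, north 1710 cos 2° = 1708.96
Net displacement: -1495.33 east, 2756.23 north. Direction back to start is (1495.33, -2756.23): bearing = atan2(1495.33, -2756.23) mod 360° = 151.52° ≈ 152°.

152°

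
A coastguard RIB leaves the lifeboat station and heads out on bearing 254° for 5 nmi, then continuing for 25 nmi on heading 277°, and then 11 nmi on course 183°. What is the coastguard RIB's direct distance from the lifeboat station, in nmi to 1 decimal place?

Leg 1 (254°, 5 nmi): east 5 sin 254° = -4.81, north 5 cos 254° = -1.38
Leg 2 (277°, 25 nmi): east 25 sin 277° = -24.81, north 25 cos 277° = 3.05
Leg 3 (183°, 11 nmi): east 11 sin 183° = -0.58, north 11 cos 183° = -10.98
Net: -30.20 east, -9.32 north. Distance = √((-30.20)² + (-9.32)²) = 31.600 nmi.

31.6 nmi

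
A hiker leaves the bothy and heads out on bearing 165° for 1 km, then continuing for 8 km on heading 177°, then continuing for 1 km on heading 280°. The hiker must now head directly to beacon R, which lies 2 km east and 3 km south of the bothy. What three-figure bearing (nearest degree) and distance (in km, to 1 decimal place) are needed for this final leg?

022°, 6.2 km

Leg 1 (165°, 1 km): east 1 sin 165° = 0.26, north 1 cos 165° = -0.97
Leg 2 (177°, 8 km): east 8 sin 177° = 0.42, north 8 cos 177° = -7.99
Leg 3 (280°, 1 km): east 1 sin 280° = -0.98, north 1 cos 280° = 0.17
Current position: (-0.31, -8.78). Target: (2, -3). Remaining: Δeast = 2.31, Δnorth = 5.78.
Bearing = atan2(2.31, 5.78) mod 360° = 21.76°; distance = √((2.31)² + (5.78)²) = 6.225 km.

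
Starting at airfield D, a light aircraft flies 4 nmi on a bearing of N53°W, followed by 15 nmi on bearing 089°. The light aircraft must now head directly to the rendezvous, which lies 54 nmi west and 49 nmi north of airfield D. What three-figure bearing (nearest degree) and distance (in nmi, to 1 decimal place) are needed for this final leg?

305°, 80.5 nmi

Leg 1 (N53°W, 4 nmi): east 4 sin 307° = -3.19, north 4 cos 307° = 2.41
Leg 2 (089°, 15 nmi): east 15 sin 89° = 15.00, north 15 cos 89° = 0.26
Current position: (11.80, 2.67). Target: (-54, 49). Remaining: Δeast = -65.80, Δnorth = 46.33.
Bearing = atan2(-65.80, 46.33) mod 360° = 305.15°; distance = √((-65.80)² + (46.33)²) = 80.477 nmi.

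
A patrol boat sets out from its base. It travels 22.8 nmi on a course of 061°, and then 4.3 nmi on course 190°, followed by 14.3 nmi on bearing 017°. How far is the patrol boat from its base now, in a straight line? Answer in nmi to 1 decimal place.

Leg 1 (061°, 22.8 nmi): east 22.8 sin 61° = 19.94, north 22.8 cos 61° = 11.05
Leg 2 (190°, 4.3 nmi): east 4.3 sin 190° = -0.75, north 4.3 cos 190° = -4.23
Leg 3 (017°, 14.3 nmi): east 14.3 sin 17° = 4.18, north 14.3 cos 17° = 13.68
Net: 23.38 east, 20.49 north. Distance = √((23.38)² + (20.49)²) = 31.087 nmi.

31.1 nmi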